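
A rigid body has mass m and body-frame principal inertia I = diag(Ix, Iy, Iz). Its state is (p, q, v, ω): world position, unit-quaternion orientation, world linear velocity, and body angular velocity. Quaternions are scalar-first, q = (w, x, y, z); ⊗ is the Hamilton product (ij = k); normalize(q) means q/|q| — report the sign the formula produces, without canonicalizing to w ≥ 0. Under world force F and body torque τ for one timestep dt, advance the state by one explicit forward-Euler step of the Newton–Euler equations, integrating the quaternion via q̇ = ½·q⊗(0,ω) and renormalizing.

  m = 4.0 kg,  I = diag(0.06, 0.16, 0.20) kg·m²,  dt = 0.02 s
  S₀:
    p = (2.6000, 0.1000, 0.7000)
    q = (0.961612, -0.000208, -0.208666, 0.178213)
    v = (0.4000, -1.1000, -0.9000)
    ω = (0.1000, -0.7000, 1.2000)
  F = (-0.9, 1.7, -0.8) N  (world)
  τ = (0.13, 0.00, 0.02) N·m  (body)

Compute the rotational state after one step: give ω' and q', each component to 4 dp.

(τ − ω×Iω)/I = (2.7267, 0.1050, 0.1350)
ω + α·dt = (0.1545, -0.6979, 1.2027)
Hamilton product q⊗(0,ω) = (-0.3599010, -0.0294889, -0.6550575, 1.1749466)
updated quaternion q' = (0.9579, -0.0005, -0.2152, 0.1899)

ω' = (0.1545, -0.6979, 1.2027)
q' = (0.9579, -0.0005, -0.2152, 0.1899)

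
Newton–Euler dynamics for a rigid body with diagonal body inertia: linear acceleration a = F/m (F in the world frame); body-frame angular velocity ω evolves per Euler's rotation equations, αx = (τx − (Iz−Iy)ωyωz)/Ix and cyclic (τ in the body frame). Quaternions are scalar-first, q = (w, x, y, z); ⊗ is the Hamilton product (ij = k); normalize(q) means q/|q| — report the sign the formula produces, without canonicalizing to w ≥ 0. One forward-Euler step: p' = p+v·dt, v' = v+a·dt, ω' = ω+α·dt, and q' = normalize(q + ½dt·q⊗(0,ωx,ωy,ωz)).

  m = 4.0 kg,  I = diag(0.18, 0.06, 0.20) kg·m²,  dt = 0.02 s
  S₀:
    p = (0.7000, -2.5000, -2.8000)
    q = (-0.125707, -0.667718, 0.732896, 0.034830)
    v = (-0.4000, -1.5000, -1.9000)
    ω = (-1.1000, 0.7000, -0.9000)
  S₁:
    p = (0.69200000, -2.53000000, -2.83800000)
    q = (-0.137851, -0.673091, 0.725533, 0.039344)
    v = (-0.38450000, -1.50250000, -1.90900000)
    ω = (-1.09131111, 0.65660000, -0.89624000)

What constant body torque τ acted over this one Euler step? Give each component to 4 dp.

ω₁ − ω₀ = (0.00868889, -0.04340000, 0.00376000)
ω₀×(Iω₀) = (-0.0882, -0.0198, 0.0924)
τ = I·(Δω/dt) + ω₀×(Iω₀) = (-0.0100, -0.1500, 0.1300)

τ = (-0.0100, -0.1500, 0.1300)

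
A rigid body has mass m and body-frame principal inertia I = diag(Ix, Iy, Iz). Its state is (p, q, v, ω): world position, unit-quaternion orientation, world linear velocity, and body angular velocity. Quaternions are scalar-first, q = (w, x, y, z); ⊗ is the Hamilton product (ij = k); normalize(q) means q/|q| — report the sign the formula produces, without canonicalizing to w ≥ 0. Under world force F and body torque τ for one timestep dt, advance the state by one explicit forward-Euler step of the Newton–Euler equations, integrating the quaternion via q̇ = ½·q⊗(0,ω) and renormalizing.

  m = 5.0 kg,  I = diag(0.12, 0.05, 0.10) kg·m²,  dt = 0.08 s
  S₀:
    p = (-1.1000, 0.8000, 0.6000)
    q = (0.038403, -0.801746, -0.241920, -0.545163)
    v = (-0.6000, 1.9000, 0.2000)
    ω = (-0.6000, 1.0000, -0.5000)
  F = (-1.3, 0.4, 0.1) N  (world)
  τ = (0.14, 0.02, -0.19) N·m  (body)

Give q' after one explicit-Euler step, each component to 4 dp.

q' = (0.0179, -0.7750, -0.2430, -0.5831)

2q̇ = q⊗(0,ω) = (-0.5117091, 0.6430812, -0.0353722, -0.9660995)
updated quaternion q' = (0.0179, -0.7750, -0.2430, -0.5831)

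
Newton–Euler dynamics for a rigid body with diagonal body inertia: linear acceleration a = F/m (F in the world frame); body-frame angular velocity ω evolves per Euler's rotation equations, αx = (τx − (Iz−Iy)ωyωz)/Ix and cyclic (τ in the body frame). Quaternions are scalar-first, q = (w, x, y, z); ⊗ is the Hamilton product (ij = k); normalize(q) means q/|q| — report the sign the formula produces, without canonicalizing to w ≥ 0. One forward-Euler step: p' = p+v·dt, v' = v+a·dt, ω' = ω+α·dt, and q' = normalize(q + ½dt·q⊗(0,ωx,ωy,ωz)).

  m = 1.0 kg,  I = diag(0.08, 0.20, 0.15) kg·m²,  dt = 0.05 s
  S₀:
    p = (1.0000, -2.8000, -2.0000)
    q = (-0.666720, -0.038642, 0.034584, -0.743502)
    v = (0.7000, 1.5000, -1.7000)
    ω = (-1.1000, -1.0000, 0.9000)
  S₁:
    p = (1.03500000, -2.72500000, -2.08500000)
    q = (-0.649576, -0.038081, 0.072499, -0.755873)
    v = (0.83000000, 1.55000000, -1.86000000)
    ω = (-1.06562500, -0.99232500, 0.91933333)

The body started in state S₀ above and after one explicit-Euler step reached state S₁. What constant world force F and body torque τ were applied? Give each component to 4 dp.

F = (2.6000, 1.0000, -3.2000)
τ = (0.1000, 0.1000, 0.1900)

Δv = v₁−v₀ = (0.13000000, 0.05000000, -0.16000000)
F = m·Δv/dt = (2.6000, 1.0000, -3.2000)
rate change Δω = (0.03437500, 0.00767500, 0.01933333)
gyro term ω₀×Iω₀ = (0.0450, 0.0693, 0.1320)
applied torque τ = (0.1000, 0.1000, 0.1900)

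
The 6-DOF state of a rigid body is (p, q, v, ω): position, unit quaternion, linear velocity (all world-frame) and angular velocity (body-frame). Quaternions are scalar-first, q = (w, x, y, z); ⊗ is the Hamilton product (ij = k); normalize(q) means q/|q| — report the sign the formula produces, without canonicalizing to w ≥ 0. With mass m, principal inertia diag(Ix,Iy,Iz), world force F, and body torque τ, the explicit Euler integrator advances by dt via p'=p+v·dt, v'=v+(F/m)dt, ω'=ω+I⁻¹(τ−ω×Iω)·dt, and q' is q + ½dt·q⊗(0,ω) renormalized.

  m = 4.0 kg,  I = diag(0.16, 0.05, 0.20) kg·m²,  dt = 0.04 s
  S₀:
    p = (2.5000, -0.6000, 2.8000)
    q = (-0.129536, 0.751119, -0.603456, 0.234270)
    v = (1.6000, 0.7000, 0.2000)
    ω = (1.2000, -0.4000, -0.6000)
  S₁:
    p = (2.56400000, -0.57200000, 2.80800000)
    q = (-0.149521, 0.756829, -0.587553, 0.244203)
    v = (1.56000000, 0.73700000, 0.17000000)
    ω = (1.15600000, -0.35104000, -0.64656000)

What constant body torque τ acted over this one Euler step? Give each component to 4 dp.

τ = (-0.1400, 0.0900, -0.1800)

Δω = ω₁−ω₀ = (-0.04400000, 0.04896000, -0.04656000)
τ = I·(Δω/dt) + ω₀×(Iω₀) = (-0.1400, 0.0900, -0.1800)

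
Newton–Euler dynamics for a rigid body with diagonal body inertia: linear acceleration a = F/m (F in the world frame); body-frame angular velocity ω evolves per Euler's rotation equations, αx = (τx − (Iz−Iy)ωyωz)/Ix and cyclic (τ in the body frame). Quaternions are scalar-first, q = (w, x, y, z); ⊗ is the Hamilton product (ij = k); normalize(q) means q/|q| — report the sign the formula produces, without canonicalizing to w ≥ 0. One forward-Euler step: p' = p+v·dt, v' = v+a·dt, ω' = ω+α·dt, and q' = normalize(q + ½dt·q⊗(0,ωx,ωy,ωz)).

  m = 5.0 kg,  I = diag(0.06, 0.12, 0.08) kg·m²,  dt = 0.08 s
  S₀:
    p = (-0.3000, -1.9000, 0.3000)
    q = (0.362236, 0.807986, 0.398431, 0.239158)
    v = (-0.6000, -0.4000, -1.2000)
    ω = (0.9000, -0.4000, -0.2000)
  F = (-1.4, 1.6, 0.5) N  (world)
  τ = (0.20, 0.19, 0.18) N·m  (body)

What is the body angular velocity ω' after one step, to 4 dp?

α = I⁻¹(τ − ω×Iω) = (3.3867, 1.5533, 2.5200)
ω' = ω + α·dt = (1.1709, -0.2757, 0.0016)

ω' = (1.1709, -0.2757, 0.0016)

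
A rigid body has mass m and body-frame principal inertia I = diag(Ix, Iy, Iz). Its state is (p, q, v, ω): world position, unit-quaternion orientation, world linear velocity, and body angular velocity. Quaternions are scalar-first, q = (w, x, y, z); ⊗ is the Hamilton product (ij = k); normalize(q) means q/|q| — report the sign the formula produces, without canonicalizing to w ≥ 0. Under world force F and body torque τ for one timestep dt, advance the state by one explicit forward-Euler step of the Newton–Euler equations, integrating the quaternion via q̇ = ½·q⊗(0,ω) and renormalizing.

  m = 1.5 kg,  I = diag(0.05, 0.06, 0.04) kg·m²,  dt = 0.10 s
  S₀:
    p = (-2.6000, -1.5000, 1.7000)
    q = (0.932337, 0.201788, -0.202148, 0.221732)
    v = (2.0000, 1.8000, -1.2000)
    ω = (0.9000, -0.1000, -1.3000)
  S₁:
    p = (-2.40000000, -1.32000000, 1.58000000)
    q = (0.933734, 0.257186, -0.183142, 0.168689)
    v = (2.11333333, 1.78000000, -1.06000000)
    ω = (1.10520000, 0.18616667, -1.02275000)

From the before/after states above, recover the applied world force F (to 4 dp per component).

F = (1.7000, -0.3000, 2.1000)

velocity change Δv = (0.11333333, -0.02000000, 0.14000000)
m·(v₁−v₀)/dt = (1.7000, -0.3000, 2.1000)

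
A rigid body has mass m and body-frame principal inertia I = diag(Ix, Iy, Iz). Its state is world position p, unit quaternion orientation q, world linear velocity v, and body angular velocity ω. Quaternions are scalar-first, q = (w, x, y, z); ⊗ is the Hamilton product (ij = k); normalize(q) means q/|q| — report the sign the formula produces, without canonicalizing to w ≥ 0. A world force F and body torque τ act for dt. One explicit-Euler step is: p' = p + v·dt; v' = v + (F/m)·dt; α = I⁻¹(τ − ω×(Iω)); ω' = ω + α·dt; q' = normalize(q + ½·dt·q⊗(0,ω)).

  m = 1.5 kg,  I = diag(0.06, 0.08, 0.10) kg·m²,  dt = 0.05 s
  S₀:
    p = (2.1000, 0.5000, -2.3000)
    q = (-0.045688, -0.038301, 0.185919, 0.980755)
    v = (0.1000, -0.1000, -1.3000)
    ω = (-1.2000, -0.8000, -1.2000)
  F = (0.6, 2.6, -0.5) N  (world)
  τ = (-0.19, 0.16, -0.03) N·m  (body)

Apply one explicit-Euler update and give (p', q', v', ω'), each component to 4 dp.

p' = (2.1050, 0.4950, -2.3650)
q' = (-0.0137, -0.0229, 0.1561, 0.9874)
v' = (0.1200, -0.0133, -1.3167)
ω' = (-1.3743, -0.6640, -1.2246)

new position p' = (2.1050, 0.4950, -2.3650)
v + (F/m)dt = (0.1200, -0.0133, -1.3167)
angular accel α = (-3.4867, 2.7200, -0.4920)
ω' = ω + α·dt = (-1.3743, -0.6640, -1.2246)
Hamilton product q⊗(0,ω) = (1.2796800, 0.6163268, -1.1863168, 0.3085692)
updated quaternion q' = (-0.0137, -0.0229, 0.1561, 0.9874)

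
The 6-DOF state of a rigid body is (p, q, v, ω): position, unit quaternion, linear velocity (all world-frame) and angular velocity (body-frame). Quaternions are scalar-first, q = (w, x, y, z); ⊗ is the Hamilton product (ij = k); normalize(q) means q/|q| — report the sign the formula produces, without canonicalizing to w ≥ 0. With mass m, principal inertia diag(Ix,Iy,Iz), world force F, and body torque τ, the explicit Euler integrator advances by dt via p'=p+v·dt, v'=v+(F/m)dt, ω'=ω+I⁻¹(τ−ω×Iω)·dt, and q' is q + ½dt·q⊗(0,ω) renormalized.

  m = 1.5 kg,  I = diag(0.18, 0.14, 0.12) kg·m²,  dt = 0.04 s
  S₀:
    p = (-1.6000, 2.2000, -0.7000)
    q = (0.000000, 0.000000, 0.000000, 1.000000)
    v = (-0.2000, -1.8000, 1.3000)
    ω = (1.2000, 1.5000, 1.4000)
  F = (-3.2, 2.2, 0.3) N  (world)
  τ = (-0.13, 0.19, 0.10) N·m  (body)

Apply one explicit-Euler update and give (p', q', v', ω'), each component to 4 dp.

a = (-2.1333, 1.4667, 0.2000)
p' = p + v·dt = (-1.6080, 2.1280, -0.6480)
v' = v + a·dt = (-0.2853, -1.7413, 1.3080)
ω×(Iω) gyroscopic = (-0.0420, 0.1008, -0.0720)
α = I⁻¹(τ − ω×Iω) = (-0.4889, 0.6371, 1.4333)
new body rate ω' = (1.1804, 1.5255, 1.4573)
2q̇ = q⊗(0,ω) = (-1.4000000, -1.5000000, 1.2000000, 0.0000000)
q + ½dt·q⊗(0,ω), renormalized = (-0.0280, -0.0300, 0.0240, 0.9989)

p' = (-1.6080, 2.1280, -0.6480)
q' = (-0.0280, -0.0300, 0.0240, 0.9989)
v' = (-0.2853, -1.7413, 1.3080)
ω' = (1.1804, 1.5255, 1.4573)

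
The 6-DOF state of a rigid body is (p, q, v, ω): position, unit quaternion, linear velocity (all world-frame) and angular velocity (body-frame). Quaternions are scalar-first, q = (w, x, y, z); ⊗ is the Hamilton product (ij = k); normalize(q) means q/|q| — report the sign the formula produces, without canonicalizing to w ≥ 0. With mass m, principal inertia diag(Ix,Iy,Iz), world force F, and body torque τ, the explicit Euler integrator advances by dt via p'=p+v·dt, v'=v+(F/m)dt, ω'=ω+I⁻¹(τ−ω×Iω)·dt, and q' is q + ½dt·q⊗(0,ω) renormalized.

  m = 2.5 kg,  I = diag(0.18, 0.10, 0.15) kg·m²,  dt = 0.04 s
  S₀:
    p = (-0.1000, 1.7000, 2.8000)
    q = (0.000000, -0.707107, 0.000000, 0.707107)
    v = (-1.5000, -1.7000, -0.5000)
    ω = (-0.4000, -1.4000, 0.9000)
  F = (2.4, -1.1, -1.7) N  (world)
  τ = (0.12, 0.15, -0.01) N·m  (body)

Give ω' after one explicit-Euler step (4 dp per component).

ω' = (-0.3593, -1.3357, 0.9093)

ω×(Iω) gyroscopic = (-0.0630, -0.0108, -0.0448)
angular accel α = (1.0167, 1.6080, 0.2320)
ω + α·dt = (-0.3593, -1.3357, 0.9093)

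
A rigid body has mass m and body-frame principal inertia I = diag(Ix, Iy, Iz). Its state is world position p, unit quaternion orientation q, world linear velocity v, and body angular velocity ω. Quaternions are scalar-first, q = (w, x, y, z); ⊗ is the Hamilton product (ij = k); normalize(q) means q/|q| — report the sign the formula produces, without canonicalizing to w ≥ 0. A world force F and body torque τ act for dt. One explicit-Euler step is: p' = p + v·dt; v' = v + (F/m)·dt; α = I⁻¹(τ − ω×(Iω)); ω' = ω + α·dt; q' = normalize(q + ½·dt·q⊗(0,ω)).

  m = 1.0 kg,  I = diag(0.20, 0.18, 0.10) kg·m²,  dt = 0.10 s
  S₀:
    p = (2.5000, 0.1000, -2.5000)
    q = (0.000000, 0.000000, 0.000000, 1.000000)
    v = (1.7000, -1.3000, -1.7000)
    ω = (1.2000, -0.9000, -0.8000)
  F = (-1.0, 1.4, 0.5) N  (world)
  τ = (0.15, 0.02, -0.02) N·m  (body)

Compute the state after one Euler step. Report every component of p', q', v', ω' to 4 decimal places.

p' = (2.6700, -0.0300, -2.6700)
q' = (0.0399, 0.0448, 0.0598, 0.9964)
v' = (1.6000, -1.1600, -1.6500)
ω' = (1.3038, -0.8356, -0.8416)

(τ − ω×Iω)/I = (1.0380, 0.6444, -0.4160)
new body rate ω' = (1.3038, -0.8356, -0.8416)
q⊗(0,ω) = (0.8000000, 0.9000000, 1.2000000, 0.0000000)
updated quaternion q' = (0.0399, 0.0448, 0.0598, 0.9964)
linear accel F/m = (-1.0000, 1.4000, 0.5000)
p' = p + v·dt = (2.6700, -0.0300, -2.6700)
v + (F/m)dt = (1.6000, -1.1600, -1.6500)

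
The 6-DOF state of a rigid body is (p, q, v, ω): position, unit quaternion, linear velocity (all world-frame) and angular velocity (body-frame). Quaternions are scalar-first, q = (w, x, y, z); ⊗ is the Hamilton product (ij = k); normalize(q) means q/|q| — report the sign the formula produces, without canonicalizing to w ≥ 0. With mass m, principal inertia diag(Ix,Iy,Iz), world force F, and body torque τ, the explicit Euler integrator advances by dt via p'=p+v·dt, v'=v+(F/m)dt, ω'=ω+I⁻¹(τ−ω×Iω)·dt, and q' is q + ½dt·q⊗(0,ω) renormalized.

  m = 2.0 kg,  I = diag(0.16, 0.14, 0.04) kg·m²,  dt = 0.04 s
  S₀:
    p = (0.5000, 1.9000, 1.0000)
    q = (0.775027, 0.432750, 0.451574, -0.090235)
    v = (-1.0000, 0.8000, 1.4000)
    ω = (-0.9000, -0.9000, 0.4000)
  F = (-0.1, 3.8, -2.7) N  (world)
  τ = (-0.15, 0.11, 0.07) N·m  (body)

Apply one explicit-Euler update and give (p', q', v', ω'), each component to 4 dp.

angular accel α = (-1.1625, 1.0943, 2.1550)
new body rate ω' = (-0.9465, -0.8562, 0.4862)
2q̇ = q⊗(0,ω) = (0.8319856, -0.5981062, -0.7894128, 0.3269524)
q' = normalize(q + ½dt·q⊗(0,ω)) = (0.7914, 0.4206, 0.4356, -0.0837)
linear accel F/m = (-0.0500, 1.9000, -1.3500)
new position p' = (0.4600, 1.9320, 1.0560)
v + (F/m)dt = (-1.0020, 0.8760, 1.3460)

p' = (0.4600, 1.9320, 1.0560)
q' = (0.7914, 0.4206, 0.4356, -0.0837)
v' = (-1.0020, 0.8760, 1.3460)
ω' = (-0.9465, -0.8562, 0.4862)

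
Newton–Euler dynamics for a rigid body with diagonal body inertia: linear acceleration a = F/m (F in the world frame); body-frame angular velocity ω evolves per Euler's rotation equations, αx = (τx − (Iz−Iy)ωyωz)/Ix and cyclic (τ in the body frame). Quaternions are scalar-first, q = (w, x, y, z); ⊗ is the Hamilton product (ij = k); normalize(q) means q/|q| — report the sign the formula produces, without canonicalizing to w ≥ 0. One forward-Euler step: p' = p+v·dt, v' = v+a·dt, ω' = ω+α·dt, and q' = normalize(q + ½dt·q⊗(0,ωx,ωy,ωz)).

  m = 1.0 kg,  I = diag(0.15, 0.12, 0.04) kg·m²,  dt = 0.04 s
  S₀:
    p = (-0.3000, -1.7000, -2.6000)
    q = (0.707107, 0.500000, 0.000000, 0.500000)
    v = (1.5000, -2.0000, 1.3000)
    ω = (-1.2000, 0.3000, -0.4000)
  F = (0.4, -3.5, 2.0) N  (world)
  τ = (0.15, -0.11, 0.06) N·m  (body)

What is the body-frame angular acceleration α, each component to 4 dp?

α = (0.9360, -1.3567, 1.2300)

gyro term ω×Iω = (0.0096, 0.0528, 0.0108)
angular accel α = (0.9360, -1.3567, 1.2300)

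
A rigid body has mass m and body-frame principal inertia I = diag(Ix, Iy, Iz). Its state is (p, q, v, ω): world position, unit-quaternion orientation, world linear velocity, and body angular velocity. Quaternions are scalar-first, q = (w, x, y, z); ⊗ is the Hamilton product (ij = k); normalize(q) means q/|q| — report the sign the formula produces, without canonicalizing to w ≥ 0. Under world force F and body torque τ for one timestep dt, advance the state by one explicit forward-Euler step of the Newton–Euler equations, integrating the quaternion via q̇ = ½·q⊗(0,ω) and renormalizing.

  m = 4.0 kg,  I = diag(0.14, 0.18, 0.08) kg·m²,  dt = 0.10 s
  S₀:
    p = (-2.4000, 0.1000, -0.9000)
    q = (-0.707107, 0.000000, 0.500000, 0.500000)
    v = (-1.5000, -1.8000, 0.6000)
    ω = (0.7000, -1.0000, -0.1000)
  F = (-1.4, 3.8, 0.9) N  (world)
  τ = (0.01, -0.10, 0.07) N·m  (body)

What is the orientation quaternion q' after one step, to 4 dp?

q⊗(0,ω) = (0.5500000, -0.0449749, 1.0571070, -0.2792893)
q' = normalize(q + ½dt·q⊗(0,ω)) = (-0.6783, -0.0022, 0.5518, 0.4851)

q' = (-0.6783, -0.0022, 0.5518, 0.4851)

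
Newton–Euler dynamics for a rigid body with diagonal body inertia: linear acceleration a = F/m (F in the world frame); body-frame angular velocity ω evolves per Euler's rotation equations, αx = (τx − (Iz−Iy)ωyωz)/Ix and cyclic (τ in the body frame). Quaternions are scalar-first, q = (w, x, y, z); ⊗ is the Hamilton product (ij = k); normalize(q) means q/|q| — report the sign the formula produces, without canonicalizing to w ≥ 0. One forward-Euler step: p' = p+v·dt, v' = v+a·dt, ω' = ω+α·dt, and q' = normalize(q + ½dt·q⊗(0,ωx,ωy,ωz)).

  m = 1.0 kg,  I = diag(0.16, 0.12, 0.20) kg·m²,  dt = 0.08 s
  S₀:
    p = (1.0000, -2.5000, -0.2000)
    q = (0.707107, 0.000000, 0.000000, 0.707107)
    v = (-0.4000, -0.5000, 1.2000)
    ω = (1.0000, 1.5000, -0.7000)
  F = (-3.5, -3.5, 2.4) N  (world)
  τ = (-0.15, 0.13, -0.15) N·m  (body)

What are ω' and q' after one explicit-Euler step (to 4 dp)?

ω' = (0.9670, 1.5680, -0.7360)
q' = (0.7247, -0.0141, 0.0705, 0.6853)

precession coupling ω×(Iω) = (-0.0840, 0.0280, -0.0600)
(τ − ω×Iω)/I = (-0.4125, 0.8500, -0.4500)
new body rate ω' = (0.9670, 1.5680, -0.7360)
q⊗(0,ω) = (0.4949749, -0.3535535, 1.7677675, -0.4949749)
q' = normalize(q + ½dt·q⊗(0,ω)) = (0.7247, -0.0141, 0.0705, 0.6853)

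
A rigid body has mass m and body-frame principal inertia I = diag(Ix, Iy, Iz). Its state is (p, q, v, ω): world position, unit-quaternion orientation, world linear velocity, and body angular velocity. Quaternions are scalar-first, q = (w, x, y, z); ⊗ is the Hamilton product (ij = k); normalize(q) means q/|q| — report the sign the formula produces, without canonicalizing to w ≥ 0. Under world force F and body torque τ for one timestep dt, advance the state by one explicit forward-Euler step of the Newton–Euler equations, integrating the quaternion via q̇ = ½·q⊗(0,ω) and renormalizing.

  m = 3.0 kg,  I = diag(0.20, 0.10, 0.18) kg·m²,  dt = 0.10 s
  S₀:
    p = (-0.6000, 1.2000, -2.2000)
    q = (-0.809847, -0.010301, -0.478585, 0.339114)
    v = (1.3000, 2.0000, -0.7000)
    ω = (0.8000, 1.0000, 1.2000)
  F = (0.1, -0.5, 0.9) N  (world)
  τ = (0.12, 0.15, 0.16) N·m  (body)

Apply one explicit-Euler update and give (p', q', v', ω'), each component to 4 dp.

p' = (-0.4700, 1.4000, -2.2700)
q' = (-0.8028, -0.0880, -0.5030, 0.3080)
v' = (1.3033, 1.9833, -0.6700)
ω' = (0.8120, 1.1308, 1.3333)

ω×(Iω) gyroscopic = (0.0960, 0.0192, -0.0800)
α = I⁻¹(τ − ω×Iω) = (0.1200, 1.3080, 1.3333)
new body rate ω' = (0.8120, 1.1308, 1.3333)
2q̇ = q⊗(0,ω) = (0.0798890, -1.5612936, -0.5261946, -0.5992494)
updated quaternion q' = (-0.8028, -0.0880, -0.5030, 0.3080)
linear accel F/m = (0.0333, -0.1667, 0.3000)
p' = p + v·dt = (-0.4700, 1.4000, -2.2700)
v' = v + a·dt = (1.3033, 1.9833, -0.6700)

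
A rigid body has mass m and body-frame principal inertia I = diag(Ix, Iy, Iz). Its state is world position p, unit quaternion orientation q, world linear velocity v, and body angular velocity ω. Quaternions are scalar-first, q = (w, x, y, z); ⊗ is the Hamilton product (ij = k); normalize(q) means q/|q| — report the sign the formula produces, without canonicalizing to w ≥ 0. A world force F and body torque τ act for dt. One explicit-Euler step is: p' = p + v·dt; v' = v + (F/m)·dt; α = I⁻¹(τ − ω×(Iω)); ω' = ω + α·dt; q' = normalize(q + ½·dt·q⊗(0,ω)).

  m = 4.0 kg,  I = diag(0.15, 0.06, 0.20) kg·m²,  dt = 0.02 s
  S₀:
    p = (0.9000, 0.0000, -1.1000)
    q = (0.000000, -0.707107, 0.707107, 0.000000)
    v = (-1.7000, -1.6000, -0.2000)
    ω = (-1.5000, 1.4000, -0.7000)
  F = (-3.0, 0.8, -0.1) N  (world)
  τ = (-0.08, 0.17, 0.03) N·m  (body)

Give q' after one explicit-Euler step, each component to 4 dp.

Hamilton product q⊗(0,ω) = (-2.0506103, -0.4949749, -0.4949749, 0.0707107)
updated quaternion q' = (-0.0205, -0.7119, 0.7020, 0.0007)

q' = (-0.0205, -0.7119, 0.7020, 0.0007)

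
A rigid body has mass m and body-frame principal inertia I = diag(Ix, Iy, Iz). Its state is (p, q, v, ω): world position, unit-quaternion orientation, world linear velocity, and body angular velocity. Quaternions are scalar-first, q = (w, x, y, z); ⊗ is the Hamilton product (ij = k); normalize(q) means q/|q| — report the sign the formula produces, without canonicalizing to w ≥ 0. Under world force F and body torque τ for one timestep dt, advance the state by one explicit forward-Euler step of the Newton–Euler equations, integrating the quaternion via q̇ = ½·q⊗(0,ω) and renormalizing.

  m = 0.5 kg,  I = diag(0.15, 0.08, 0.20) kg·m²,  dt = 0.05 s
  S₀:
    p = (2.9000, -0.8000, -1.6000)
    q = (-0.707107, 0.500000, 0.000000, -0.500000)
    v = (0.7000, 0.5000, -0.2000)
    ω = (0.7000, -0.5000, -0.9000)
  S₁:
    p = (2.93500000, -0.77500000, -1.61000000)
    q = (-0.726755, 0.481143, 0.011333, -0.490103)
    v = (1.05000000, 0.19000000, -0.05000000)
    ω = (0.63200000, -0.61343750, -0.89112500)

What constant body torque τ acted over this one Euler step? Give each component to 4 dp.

Δω = ω₁−ω₀ = (-0.06800000, -0.11343750, 0.00887500)
τ = I·(Δω/dt) + ω₀×(Iω₀) = (-0.1500, -0.1500, 0.0600)

τ = (-0.1500, -0.1500, 0.0600)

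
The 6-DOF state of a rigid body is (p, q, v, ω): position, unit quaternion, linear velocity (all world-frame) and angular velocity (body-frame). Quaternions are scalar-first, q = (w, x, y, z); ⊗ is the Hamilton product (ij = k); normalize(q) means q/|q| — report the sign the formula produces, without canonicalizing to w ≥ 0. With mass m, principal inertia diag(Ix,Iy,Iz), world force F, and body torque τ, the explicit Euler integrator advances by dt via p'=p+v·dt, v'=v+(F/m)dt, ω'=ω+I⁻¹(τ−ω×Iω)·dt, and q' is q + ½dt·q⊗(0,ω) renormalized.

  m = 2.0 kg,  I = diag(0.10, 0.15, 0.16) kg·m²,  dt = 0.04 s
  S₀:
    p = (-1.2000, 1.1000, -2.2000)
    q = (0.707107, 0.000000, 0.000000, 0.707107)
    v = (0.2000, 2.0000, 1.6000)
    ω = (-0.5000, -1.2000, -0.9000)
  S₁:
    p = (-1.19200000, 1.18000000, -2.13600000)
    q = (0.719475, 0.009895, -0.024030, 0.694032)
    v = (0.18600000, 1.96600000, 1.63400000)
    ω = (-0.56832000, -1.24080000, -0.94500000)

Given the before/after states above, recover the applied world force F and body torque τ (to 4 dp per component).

F = (-0.7000, -1.7000, 1.7000)
τ = (-0.1600, -0.1800, -0.1500)

Δv = v₁−v₀ = (-0.01400000, -0.03400000, 0.03400000)
applied force F = (-0.7000, -1.7000, 1.7000)
ω₁ − ω₀ = (-0.06832000, -0.04080000, -0.04500000)
I·α + gyro = (-0.1600, -0.1800, -0.1500)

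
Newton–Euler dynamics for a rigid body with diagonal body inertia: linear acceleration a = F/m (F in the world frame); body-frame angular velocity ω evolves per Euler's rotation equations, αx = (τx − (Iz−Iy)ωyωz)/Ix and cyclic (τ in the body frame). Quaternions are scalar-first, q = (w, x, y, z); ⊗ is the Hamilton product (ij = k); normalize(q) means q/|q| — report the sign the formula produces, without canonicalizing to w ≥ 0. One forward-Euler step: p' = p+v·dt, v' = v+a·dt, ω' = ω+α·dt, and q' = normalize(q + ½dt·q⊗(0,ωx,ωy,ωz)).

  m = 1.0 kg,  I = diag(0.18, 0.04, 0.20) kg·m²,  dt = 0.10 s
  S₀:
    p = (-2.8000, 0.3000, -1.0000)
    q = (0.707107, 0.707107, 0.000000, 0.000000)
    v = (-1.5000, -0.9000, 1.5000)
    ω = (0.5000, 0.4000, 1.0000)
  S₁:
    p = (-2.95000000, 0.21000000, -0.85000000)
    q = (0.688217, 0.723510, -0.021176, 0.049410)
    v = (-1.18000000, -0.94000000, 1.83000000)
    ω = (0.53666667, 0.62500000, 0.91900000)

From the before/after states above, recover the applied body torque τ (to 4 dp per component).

τ = (0.1300, 0.0800, -0.1900)

Δω = ω₁−ω₀ = (0.03666667, 0.22500000, -0.08100000)
precession coupling = (0.0640, -0.0100, -0.0280)
I·α + gyro = (0.1300, 0.0800, -0.1900)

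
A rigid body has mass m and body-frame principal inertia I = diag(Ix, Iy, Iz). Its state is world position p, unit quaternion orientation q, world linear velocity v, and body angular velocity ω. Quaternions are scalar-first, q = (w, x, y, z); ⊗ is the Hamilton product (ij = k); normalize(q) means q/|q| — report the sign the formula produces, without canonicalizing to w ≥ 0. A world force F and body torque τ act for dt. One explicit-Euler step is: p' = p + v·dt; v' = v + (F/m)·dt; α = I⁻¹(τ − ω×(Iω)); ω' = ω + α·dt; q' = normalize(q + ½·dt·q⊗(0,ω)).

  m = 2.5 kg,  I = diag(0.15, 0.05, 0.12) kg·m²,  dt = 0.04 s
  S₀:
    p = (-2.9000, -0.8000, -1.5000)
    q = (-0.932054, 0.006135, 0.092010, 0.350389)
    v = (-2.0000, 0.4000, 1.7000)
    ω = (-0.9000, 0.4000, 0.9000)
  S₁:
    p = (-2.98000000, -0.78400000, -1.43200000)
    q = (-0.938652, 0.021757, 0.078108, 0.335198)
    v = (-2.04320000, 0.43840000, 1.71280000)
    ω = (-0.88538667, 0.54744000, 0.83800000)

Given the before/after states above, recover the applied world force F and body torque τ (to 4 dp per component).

Δv = v₁−v₀ = (-0.04320000, 0.03840000, 0.01280000)
F = m·Δv/dt = (-2.7000, 2.4000, 0.8000)
rate change Δω = (0.01461333, 0.14744000, -0.06200000)
precession coupling = (0.0252, -0.0243, 0.0360)
applied torque τ = (0.0800, 0.1600, -0.1500)

F = (-2.7000, 2.4000, 0.8000)
τ = (0.0800, 0.1600, -0.1500)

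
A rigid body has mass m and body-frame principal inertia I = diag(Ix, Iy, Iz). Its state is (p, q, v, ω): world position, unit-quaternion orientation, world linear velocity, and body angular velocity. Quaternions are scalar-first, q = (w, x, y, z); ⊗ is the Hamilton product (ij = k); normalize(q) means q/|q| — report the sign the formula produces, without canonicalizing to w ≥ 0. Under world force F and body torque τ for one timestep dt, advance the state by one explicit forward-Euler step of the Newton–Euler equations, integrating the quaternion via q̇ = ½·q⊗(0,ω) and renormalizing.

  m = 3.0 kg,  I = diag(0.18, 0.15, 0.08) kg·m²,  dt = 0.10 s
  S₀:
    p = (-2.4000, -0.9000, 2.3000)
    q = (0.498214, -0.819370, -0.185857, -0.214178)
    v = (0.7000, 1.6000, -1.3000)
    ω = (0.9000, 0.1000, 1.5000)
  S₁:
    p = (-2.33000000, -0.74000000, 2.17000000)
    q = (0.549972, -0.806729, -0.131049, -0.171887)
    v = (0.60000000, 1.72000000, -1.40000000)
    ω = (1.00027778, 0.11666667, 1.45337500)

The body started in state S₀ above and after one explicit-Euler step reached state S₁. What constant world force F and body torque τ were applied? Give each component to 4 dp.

F = (-3.0000, 3.6000, -3.0000)
τ = (0.1700, 0.1600, -0.0400)

ω₁ − ω₀ = (0.10027778, 0.01666667, -0.04662500)
τ = I·(Δω/dt) + ω₀×(Iω₀) = (0.1700, 0.1600, -0.0400)
v₁ − v₀ = (-0.10000000, 0.12000000, -0.10000000)
applied force F = (-3.0000, 3.6000, -3.0000)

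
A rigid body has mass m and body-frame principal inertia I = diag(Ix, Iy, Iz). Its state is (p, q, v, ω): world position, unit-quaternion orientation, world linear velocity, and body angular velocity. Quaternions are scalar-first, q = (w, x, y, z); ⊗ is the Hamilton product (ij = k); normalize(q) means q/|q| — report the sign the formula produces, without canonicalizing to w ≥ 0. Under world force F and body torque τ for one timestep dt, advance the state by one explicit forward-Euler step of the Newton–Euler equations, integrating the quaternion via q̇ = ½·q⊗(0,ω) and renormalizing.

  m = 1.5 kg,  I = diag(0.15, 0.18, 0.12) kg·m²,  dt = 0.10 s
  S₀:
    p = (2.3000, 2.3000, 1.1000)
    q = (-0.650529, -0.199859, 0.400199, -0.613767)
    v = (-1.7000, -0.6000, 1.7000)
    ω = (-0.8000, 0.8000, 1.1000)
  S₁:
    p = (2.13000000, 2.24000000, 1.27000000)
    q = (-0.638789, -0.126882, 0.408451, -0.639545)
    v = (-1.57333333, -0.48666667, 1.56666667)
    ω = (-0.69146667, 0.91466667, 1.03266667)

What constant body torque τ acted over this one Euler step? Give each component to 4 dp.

Δω = ω₁−ω₀ = (0.10853333, 0.11466667, -0.06733333)
precession coupling = (-0.0528, -0.0264, -0.0192)
applied torque τ = (0.1100, 0.1800, -0.1000)

τ = (0.1100, 0.1800, -0.1000)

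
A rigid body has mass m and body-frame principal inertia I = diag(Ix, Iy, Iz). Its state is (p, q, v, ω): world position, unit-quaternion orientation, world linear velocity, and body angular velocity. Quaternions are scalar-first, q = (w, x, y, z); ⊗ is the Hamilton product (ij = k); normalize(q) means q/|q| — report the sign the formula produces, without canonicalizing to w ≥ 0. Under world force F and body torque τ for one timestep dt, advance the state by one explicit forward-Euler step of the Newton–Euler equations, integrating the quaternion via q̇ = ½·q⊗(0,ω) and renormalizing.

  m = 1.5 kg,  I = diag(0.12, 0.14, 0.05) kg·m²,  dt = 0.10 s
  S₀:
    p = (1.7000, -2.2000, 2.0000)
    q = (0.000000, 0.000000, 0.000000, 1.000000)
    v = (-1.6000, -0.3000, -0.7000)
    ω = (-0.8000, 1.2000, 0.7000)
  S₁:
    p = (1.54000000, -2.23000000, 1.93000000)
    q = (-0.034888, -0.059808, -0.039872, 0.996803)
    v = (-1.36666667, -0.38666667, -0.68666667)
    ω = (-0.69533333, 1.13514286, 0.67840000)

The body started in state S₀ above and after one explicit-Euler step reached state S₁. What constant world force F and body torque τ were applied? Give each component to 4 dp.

v₁ − v₀ = (0.23333333, -0.08666667, 0.01333333)
m·(v₁−v₀)/dt = (3.5000, -1.3000, 0.2000)
ω₁ − ω₀ = (0.10466667, -0.06485714, -0.02160000)
precession coupling = (-0.0756, -0.0392, -0.0192)
applied torque τ = (0.0500, -0.1300, -0.0300)

F = (3.5000, -1.3000, 0.2000)
τ = (0.0500, -0.1300, -0.0300)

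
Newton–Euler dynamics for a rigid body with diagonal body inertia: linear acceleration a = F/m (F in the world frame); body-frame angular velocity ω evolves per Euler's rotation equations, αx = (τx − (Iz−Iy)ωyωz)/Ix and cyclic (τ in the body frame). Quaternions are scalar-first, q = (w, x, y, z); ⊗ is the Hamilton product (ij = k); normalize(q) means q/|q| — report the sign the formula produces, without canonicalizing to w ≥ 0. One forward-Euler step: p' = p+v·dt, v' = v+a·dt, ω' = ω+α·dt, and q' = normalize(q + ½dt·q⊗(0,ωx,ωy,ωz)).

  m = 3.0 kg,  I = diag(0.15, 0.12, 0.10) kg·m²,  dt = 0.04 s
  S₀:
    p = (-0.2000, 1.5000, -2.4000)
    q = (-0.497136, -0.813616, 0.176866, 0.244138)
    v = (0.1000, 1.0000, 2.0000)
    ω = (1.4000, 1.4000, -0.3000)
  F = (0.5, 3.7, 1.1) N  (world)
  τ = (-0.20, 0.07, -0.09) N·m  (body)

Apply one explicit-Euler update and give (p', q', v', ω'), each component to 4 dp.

gyro term ω×Iω = (0.0084, -0.0210, -0.0588)
angular accel α = (-1.3893, 0.7583, -0.3120)
new body rate ω' = (1.3444, 1.4303, -0.3125)
2q̇ = q⊗(0,ω) = (0.9646914, -1.0908434, -0.5982820, -1.2375340)
q' = normalize(q + ½dt·q⊗(0,ω)) = (-0.4775, -0.8348, 0.1648, 0.2192)
p' = p + v·dt = (-0.1960, 1.5400, -2.3200)
new velocity v' = (0.1067, 1.0493, 2.0147)

p' = (-0.1960, 1.5400, -2.3200)
q' = (-0.4775, -0.8348, 0.1648, 0.2192)
v' = (0.1067, 1.0493, 2.0147)
ω' = (1.3444, 1.4303, -0.3125)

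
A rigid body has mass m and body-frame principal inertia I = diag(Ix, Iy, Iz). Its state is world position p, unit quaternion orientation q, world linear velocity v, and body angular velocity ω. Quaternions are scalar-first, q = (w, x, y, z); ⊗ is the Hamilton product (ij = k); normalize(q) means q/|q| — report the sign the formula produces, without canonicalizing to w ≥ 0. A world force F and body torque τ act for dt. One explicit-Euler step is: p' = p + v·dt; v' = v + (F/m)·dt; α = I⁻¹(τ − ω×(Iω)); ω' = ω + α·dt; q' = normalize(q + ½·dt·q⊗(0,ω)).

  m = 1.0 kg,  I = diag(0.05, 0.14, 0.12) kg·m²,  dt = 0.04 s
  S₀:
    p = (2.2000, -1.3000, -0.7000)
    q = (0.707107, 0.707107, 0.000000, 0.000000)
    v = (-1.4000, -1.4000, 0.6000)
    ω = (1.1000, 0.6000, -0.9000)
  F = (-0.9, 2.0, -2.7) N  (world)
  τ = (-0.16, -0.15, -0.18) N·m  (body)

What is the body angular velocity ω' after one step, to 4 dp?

ω' = (0.9634, 0.5373, -0.9798)

precession coupling ω×(Iω) = (0.0108, 0.0693, 0.0594)
angular accel α = (-3.4160, -1.5664, -1.9950)
ω + α·dt = (0.9634, 0.5373, -0.9798)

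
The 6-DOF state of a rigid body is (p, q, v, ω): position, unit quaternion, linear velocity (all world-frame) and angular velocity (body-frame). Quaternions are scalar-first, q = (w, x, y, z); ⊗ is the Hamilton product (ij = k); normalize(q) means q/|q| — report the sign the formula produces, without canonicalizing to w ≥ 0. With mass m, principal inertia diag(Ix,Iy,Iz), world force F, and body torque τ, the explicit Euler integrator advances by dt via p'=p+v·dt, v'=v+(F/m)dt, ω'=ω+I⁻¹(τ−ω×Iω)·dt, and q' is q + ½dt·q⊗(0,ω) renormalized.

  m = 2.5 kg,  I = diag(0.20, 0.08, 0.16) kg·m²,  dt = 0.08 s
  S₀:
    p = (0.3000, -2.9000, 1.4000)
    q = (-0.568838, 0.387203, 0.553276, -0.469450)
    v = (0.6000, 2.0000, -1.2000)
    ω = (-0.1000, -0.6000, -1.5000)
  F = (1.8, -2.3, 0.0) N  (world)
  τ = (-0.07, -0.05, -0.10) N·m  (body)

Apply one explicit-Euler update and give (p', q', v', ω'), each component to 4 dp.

a = (0.7200, -0.9200, 0.0000)
new position p' = (0.3480, -2.7400, 1.3040)
v + (F/m)dt = (0.6576, 1.9264, -1.2000)
ω×(Iω) gyroscopic = (0.0720, 0.0060, -0.0072)
angular accel α = (-0.7100, -0.7000, -0.5800)
ω' = ω + α·dt = (-0.1568, -0.6560, -1.5464)
Hamilton product q⊗(0,ω) = (-0.3334891, -1.0547002, 0.9690523, 0.6762628)
q' = normalize(q + ½dt·q⊗(0,ω)) = (-0.5810, 0.3443, 0.5908, -0.4415)

p' = (0.3480, -2.7400, 1.3040)
q' = (-0.5810, 0.3443, 0.5908, -0.4415)
v' = (0.6576, 1.9264, -1.2000)
ω' = (-0.1568, -0.6560, -1.5464)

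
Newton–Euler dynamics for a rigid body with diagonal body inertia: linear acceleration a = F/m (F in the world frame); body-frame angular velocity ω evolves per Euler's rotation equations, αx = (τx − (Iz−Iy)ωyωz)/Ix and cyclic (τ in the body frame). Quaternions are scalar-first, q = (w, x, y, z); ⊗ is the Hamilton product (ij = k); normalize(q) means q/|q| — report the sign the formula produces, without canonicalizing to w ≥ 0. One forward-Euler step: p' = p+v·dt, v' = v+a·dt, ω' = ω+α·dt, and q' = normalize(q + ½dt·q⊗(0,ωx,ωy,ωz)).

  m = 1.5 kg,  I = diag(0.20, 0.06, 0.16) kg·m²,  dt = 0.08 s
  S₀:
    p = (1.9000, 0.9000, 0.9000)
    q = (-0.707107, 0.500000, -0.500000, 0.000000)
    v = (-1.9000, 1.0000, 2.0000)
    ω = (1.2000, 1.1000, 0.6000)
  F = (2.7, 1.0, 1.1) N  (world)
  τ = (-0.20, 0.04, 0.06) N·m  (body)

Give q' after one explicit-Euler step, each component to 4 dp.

2q̇ = q⊗(0,ω) = (-0.0500000, -1.1485284, -1.0778177, 0.7257358)
updated quaternion q' = (-0.7074, 0.4530, -0.5418, 0.0290)

q' = (-0.7074, 0.4530, -0.5418, 0.0290)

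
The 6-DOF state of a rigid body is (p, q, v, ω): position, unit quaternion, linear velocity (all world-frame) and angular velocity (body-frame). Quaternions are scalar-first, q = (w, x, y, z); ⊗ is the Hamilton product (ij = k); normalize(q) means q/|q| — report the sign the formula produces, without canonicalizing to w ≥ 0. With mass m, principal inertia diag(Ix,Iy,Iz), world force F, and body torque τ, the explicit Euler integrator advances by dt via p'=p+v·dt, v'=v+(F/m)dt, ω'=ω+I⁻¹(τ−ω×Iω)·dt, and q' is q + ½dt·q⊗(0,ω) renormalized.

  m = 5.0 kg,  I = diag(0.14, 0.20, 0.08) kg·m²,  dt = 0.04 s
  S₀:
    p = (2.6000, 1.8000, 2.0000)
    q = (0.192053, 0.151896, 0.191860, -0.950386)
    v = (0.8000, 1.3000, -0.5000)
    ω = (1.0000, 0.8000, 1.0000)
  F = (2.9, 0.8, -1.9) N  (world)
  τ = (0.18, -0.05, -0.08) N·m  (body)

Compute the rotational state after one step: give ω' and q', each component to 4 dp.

ω' = (1.0789, 0.7780, 0.9360)
q' = (0.2048, 0.1747, 0.1728, -0.9475)

(τ − ω×Iω)/I = (1.9714, -0.5500, -1.6000)
new body rate ω' = (1.0789, 0.7780, 0.9360)
Hamilton product q⊗(0,ω) = (0.6450020, 1.1442218, -0.9486396, 0.1217098)
q + ½dt·q⊗(0,ω), renormalized = (0.2048, 0.1747, 0.1728, -0.9475)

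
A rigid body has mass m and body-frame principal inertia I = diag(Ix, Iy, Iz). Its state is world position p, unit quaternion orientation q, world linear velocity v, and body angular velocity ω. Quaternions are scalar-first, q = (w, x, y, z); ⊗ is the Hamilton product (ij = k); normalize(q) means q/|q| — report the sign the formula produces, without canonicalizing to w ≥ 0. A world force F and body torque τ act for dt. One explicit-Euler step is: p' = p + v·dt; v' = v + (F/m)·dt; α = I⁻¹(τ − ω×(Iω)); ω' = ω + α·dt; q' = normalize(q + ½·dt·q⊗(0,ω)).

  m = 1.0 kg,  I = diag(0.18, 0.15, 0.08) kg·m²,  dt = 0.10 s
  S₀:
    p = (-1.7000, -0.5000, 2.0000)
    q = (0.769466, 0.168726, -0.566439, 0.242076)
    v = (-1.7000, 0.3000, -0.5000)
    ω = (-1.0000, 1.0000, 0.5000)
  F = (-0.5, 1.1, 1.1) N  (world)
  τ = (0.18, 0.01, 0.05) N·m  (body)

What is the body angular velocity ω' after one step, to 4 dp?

α = I⁻¹(τ − ω×Iω) = (1.1944, 0.4000, 0.2500)
ω + α·dt = (-0.8806, 1.0400, 0.5250)

ω' = (-0.8806, 1.0400, 0.5250)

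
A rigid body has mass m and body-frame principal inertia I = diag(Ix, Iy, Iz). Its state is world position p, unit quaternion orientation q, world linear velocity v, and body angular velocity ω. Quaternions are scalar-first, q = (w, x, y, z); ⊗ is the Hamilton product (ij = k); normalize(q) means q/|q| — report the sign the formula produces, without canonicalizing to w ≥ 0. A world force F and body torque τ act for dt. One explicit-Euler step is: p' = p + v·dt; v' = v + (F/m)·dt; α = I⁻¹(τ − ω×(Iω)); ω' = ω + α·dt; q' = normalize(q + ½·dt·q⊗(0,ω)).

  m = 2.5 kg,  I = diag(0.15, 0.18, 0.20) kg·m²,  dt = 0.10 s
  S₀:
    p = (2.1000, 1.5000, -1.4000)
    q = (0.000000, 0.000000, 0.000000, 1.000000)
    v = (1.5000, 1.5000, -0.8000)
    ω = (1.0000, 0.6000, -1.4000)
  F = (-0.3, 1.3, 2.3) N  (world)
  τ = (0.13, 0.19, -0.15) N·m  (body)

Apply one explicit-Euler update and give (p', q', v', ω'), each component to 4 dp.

precession coupling ω×(Iω) = (-0.0168, 0.0700, 0.0180)
angular accel α = (0.9787, 0.6667, -0.8400)
ω' = ω + α·dt = (1.0979, 0.6667, -1.4840)
q⊗(0,ω) = (1.4000000, -0.6000000, 1.0000000, 0.0000000)
q + ½dt·q⊗(0,ω), renormalized = (0.0697, -0.0299, 0.0498, 0.9959)
p + v·dt = (2.2500, 1.6500, -1.4800)
v + (F/m)dt = (1.4880, 1.5520, -0.7080)

p' = (2.2500, 1.6500, -1.4800)
q' = (0.0697, -0.0299, 0.0498, 0.9959)
v' = (1.4880, 1.5520, -0.7080)
ω' = (1.0979, 0.6667, -1.4840)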